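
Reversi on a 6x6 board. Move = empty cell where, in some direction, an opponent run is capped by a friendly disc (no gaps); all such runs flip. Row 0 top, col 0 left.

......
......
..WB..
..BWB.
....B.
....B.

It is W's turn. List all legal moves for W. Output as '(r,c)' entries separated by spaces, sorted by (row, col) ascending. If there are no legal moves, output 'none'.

(1,2): no bracket -> illegal
(1,3): flips 1 -> legal
(1,4): no bracket -> illegal
(2,1): no bracket -> illegal
(2,4): flips 1 -> legal
(2,5): no bracket -> illegal
(3,1): flips 1 -> legal
(3,5): flips 1 -> legal
(4,1): no bracket -> illegal
(4,2): flips 1 -> legal
(4,3): no bracket -> illegal
(4,5): no bracket -> illegal
(5,3): no bracket -> illegal
(5,5): flips 1 -> legal

Answer: (1,3) (2,4) (3,1) (3,5) (4,2) (5,5)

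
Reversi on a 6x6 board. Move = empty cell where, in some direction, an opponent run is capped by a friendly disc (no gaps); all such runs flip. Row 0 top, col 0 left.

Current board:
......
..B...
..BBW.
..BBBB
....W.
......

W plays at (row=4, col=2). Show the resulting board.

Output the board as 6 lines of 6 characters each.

Answer: ......
..B...
..BBW.
..BWBB
..W.W.
......

Derivation:
Place W at (4,2); scan 8 dirs for brackets.
Dir NW: first cell '.' (not opp) -> no flip
Dir N: opp run (3,2) (2,2) (1,2), next='.' -> no flip
Dir NE: opp run (3,3) capped by W -> flip
Dir W: first cell '.' (not opp) -> no flip
Dir E: first cell '.' (not opp) -> no flip
Dir SW: first cell '.' (not opp) -> no flip
Dir S: first cell '.' (not opp) -> no flip
Dir SE: first cell '.' (not opp) -> no flip
All flips: (3,3)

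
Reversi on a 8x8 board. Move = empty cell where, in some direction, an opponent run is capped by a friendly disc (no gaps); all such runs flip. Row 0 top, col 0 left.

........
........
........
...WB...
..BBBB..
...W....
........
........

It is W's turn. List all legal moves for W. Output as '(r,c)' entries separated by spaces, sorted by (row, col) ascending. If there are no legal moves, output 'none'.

Answer: (3,1) (3,5) (5,1) (5,5)

Derivation:
(2,3): no bracket -> illegal
(2,4): no bracket -> illegal
(2,5): no bracket -> illegal
(3,1): flips 1 -> legal
(3,2): no bracket -> illegal
(3,5): flips 2 -> legal
(3,6): no bracket -> illegal
(4,1): no bracket -> illegal
(4,6): no bracket -> illegal
(5,1): flips 1 -> legal
(5,2): no bracket -> illegal
(5,4): no bracket -> illegal
(5,5): flips 1 -> legal
(5,6): no bracket -> illegal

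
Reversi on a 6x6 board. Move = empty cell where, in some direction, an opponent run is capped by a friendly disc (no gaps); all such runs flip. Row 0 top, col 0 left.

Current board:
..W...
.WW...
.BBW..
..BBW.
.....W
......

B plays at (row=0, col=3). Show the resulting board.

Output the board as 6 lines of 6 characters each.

Place B at (0,3); scan 8 dirs for brackets.
Dir NW: edge -> no flip
Dir N: edge -> no flip
Dir NE: edge -> no flip
Dir W: opp run (0,2), next='.' -> no flip
Dir E: first cell '.' (not opp) -> no flip
Dir SW: opp run (1,2) capped by B -> flip
Dir S: first cell '.' (not opp) -> no flip
Dir SE: first cell '.' (not opp) -> no flip
All flips: (1,2)

Answer: ..WB..
.WB...
.BBW..
..BBW.
.....W
......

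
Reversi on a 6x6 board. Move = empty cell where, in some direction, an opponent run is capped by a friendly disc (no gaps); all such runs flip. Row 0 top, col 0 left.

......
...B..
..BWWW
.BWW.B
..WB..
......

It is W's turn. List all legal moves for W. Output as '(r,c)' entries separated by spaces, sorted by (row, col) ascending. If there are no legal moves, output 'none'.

Answer: (0,2) (0,3) (1,1) (1,2) (2,0) (2,1) (3,0) (4,4) (4,5) (5,3) (5,4)

Derivation:
(0,2): flips 1 -> legal
(0,3): flips 1 -> legal
(0,4): no bracket -> illegal
(1,1): flips 1 -> legal
(1,2): flips 1 -> legal
(1,4): no bracket -> illegal
(2,0): flips 1 -> legal
(2,1): flips 1 -> legal
(3,0): flips 1 -> legal
(3,4): no bracket -> illegal
(4,0): no bracket -> illegal
(4,1): no bracket -> illegal
(4,4): flips 1 -> legal
(4,5): flips 1 -> legal
(5,2): no bracket -> illegal
(5,3): flips 1 -> legal
(5,4): flips 1 -> legal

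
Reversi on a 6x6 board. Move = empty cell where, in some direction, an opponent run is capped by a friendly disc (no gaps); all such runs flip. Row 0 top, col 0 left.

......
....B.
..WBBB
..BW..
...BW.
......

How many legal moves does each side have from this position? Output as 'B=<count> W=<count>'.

-- B to move --
(1,1): no bracket -> illegal
(1,2): flips 1 -> legal
(1,3): no bracket -> illegal
(2,1): flips 1 -> legal
(3,1): no bracket -> illegal
(3,4): flips 1 -> legal
(3,5): no bracket -> illegal
(4,2): flips 1 -> legal
(4,5): flips 1 -> legal
(5,3): no bracket -> illegal
(5,4): no bracket -> illegal
(5,5): no bracket -> illegal
B mobility = 5
-- W to move --
(0,3): no bracket -> illegal
(0,4): no bracket -> illegal
(0,5): no bracket -> illegal
(1,2): no bracket -> illegal
(1,3): flips 1 -> legal
(1,5): flips 1 -> legal
(2,1): no bracket -> illegal
(3,1): flips 1 -> legal
(3,4): no bracket -> illegal
(3,5): no bracket -> illegal
(4,1): no bracket -> illegal
(4,2): flips 2 -> legal
(5,2): no bracket -> illegal
(5,3): flips 1 -> legal
(5,4): no bracket -> illegal
W mobility = 5

Answer: B=5 W=5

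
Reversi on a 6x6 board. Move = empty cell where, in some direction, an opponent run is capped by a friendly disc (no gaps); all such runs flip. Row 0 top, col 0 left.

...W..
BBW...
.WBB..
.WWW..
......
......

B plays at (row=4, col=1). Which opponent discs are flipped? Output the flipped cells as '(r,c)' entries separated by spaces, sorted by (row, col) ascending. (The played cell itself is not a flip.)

Dir NW: first cell '.' (not opp) -> no flip
Dir N: opp run (3,1) (2,1) capped by B -> flip
Dir NE: opp run (3,2) capped by B -> flip
Dir W: first cell '.' (not opp) -> no flip
Dir E: first cell '.' (not opp) -> no flip
Dir SW: first cell '.' (not opp) -> no flip
Dir S: first cell '.' (not opp) -> no flip
Dir SE: first cell '.' (not opp) -> no flip

Answer: (2,1) (3,1) (3,2)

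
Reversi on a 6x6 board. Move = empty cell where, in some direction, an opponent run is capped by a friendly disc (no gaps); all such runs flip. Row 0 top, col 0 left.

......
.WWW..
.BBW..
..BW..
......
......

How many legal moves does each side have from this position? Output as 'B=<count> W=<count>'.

Answer: B=9 W=5

Derivation:
-- B to move --
(0,0): flips 1 -> legal
(0,1): flips 1 -> legal
(0,2): flips 1 -> legal
(0,3): flips 1 -> legal
(0,4): flips 1 -> legal
(1,0): no bracket -> illegal
(1,4): flips 1 -> legal
(2,0): no bracket -> illegal
(2,4): flips 1 -> legal
(3,4): flips 1 -> legal
(4,2): no bracket -> illegal
(4,3): no bracket -> illegal
(4,4): flips 1 -> legal
B mobility = 9
-- W to move --
(1,0): no bracket -> illegal
(2,0): flips 2 -> legal
(3,0): flips 1 -> legal
(3,1): flips 3 -> legal
(4,1): flips 1 -> legal
(4,2): flips 2 -> legal
(4,3): no bracket -> illegal
W mobility = 5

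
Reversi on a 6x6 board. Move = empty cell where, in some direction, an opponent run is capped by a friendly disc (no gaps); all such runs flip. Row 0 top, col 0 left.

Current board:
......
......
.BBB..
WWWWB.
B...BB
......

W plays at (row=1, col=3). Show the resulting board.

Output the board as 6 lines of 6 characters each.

Place W at (1,3); scan 8 dirs for brackets.
Dir NW: first cell '.' (not opp) -> no flip
Dir N: first cell '.' (not opp) -> no flip
Dir NE: first cell '.' (not opp) -> no flip
Dir W: first cell '.' (not opp) -> no flip
Dir E: first cell '.' (not opp) -> no flip
Dir SW: opp run (2,2) capped by W -> flip
Dir S: opp run (2,3) capped by W -> flip
Dir SE: first cell '.' (not opp) -> no flip
All flips: (2,2) (2,3)

Answer: ......
...W..
.BWW..
WWWWB.
B...BB
......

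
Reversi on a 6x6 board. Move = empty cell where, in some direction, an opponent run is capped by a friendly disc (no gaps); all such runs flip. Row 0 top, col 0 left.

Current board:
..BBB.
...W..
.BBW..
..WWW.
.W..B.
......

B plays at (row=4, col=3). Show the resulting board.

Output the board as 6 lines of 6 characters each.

Place B at (4,3); scan 8 dirs for brackets.
Dir NW: opp run (3,2) capped by B -> flip
Dir N: opp run (3,3) (2,3) (1,3) capped by B -> flip
Dir NE: opp run (3,4), next='.' -> no flip
Dir W: first cell '.' (not opp) -> no flip
Dir E: first cell 'B' (not opp) -> no flip
Dir SW: first cell '.' (not opp) -> no flip
Dir S: first cell '.' (not opp) -> no flip
Dir SE: first cell '.' (not opp) -> no flip
All flips: (1,3) (2,3) (3,2) (3,3)

Answer: ..BBB.
...B..
.BBB..
..BBW.
.W.BB.
......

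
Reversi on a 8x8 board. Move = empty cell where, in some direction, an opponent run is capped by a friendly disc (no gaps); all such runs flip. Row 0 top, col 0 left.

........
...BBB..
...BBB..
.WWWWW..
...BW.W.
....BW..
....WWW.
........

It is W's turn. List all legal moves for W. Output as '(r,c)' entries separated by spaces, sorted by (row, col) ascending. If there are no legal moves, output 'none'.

Answer: (0,2) (0,3) (0,4) (0,5) (0,6) (1,2) (1,6) (4,2) (5,2) (5,3)

Derivation:
(0,2): flips 2 -> legal
(0,3): flips 2 -> legal
(0,4): flips 2 -> legal
(0,5): flips 4 -> legal
(0,6): flips 2 -> legal
(1,2): flips 1 -> legal
(1,6): flips 1 -> legal
(2,2): no bracket -> illegal
(2,6): no bracket -> illegal
(3,6): no bracket -> illegal
(4,2): flips 1 -> legal
(4,5): no bracket -> illegal
(5,2): flips 1 -> legal
(5,3): flips 2 -> legal
(6,3): no bracket -> illegal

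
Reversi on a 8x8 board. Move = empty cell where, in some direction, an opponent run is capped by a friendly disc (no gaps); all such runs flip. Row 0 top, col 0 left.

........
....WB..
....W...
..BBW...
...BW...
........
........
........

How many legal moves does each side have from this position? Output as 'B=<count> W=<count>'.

-- B to move --
(0,3): no bracket -> illegal
(0,4): no bracket -> illegal
(0,5): no bracket -> illegal
(1,3): flips 1 -> legal
(2,3): no bracket -> illegal
(2,5): flips 1 -> legal
(3,5): flips 1 -> legal
(4,5): flips 1 -> legal
(5,3): no bracket -> illegal
(5,4): no bracket -> illegal
(5,5): flips 1 -> legal
B mobility = 5
-- W to move --
(0,4): no bracket -> illegal
(0,5): no bracket -> illegal
(0,6): flips 1 -> legal
(1,6): flips 1 -> legal
(2,1): no bracket -> illegal
(2,2): flips 1 -> legal
(2,3): no bracket -> illegal
(2,5): no bracket -> illegal
(2,6): no bracket -> illegal
(3,1): flips 2 -> legal
(4,1): no bracket -> illegal
(4,2): flips 2 -> legal
(5,2): flips 1 -> legal
(5,3): no bracket -> illegal
(5,4): no bracket -> illegal
W mobility = 6

Answer: B=5 W=6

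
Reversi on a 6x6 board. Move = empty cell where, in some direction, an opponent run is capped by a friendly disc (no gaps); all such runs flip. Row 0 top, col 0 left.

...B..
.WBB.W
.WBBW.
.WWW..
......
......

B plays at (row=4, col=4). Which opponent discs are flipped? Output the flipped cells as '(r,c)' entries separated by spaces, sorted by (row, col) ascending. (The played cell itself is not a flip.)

Answer: (3,3)

Derivation:
Dir NW: opp run (3,3) capped by B -> flip
Dir N: first cell '.' (not opp) -> no flip
Dir NE: first cell '.' (not opp) -> no flip
Dir W: first cell '.' (not opp) -> no flip
Dir E: first cell '.' (not opp) -> no flip
Dir SW: first cell '.' (not opp) -> no flip
Dir S: first cell '.' (not opp) -> no flip
Dir SE: first cell '.' (not opp) -> no flip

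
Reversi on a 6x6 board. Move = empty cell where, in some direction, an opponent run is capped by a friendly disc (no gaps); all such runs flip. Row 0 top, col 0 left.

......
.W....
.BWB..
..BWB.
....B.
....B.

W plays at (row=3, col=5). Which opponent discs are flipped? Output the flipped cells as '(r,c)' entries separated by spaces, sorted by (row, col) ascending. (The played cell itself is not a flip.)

Answer: (3,4)

Derivation:
Dir NW: first cell '.' (not opp) -> no flip
Dir N: first cell '.' (not opp) -> no flip
Dir NE: edge -> no flip
Dir W: opp run (3,4) capped by W -> flip
Dir E: edge -> no flip
Dir SW: opp run (4,4), next='.' -> no flip
Dir S: first cell '.' (not opp) -> no flip
Dir SE: edge -> no flip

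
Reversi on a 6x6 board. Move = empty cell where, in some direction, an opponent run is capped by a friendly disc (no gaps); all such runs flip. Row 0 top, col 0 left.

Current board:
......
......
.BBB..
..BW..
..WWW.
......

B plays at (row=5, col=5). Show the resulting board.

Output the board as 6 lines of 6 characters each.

Place B at (5,5); scan 8 dirs for brackets.
Dir NW: opp run (4,4) (3,3) capped by B -> flip
Dir N: first cell '.' (not opp) -> no flip
Dir NE: edge -> no flip
Dir W: first cell '.' (not opp) -> no flip
Dir E: edge -> no flip
Dir SW: edge -> no flip
Dir S: edge -> no flip
Dir SE: edge -> no flip
All flips: (3,3) (4,4)

Answer: ......
......
.BBB..
..BB..
..WWB.
.....B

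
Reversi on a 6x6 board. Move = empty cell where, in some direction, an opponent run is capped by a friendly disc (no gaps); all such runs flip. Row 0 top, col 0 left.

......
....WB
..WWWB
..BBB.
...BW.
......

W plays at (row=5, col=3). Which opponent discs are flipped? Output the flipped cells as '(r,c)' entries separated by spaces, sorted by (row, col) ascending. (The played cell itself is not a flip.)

Dir NW: first cell '.' (not opp) -> no flip
Dir N: opp run (4,3) (3,3) capped by W -> flip
Dir NE: first cell 'W' (not opp) -> no flip
Dir W: first cell '.' (not opp) -> no flip
Dir E: first cell '.' (not opp) -> no flip
Dir SW: edge -> no flip
Dir S: edge -> no flip
Dir SE: edge -> no flip

Answer: (3,3) (4,3)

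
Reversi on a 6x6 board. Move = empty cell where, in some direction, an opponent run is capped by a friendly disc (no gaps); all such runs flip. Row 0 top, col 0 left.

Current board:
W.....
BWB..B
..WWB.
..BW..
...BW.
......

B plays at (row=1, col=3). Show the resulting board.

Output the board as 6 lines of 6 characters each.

Place B at (1,3); scan 8 dirs for brackets.
Dir NW: first cell '.' (not opp) -> no flip
Dir N: first cell '.' (not opp) -> no flip
Dir NE: first cell '.' (not opp) -> no flip
Dir W: first cell 'B' (not opp) -> no flip
Dir E: first cell '.' (not opp) -> no flip
Dir SW: opp run (2,2), next='.' -> no flip
Dir S: opp run (2,3) (3,3) capped by B -> flip
Dir SE: first cell 'B' (not opp) -> no flip
All flips: (2,3) (3,3)

Answer: W.....
BWBB.B
..WBB.
..BB..
...BW.
......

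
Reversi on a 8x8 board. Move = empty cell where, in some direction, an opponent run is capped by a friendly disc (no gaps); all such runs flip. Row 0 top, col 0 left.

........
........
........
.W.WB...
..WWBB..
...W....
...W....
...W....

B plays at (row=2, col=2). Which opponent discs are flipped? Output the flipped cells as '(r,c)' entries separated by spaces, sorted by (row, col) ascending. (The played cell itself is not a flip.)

Answer: (3,3)

Derivation:
Dir NW: first cell '.' (not opp) -> no flip
Dir N: first cell '.' (not opp) -> no flip
Dir NE: first cell '.' (not opp) -> no flip
Dir W: first cell '.' (not opp) -> no flip
Dir E: first cell '.' (not opp) -> no flip
Dir SW: opp run (3,1), next='.' -> no flip
Dir S: first cell '.' (not opp) -> no flip
Dir SE: opp run (3,3) capped by B -> flip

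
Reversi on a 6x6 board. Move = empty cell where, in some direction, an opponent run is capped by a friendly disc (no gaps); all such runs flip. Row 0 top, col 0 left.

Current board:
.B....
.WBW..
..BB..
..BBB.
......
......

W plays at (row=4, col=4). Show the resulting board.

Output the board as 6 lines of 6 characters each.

Place W at (4,4); scan 8 dirs for brackets.
Dir NW: opp run (3,3) (2,2) capped by W -> flip
Dir N: opp run (3,4), next='.' -> no flip
Dir NE: first cell '.' (not opp) -> no flip
Dir W: first cell '.' (not opp) -> no flip
Dir E: first cell '.' (not opp) -> no flip
Dir SW: first cell '.' (not opp) -> no flip
Dir S: first cell '.' (not opp) -> no flip
Dir SE: first cell '.' (not opp) -> no flip
All flips: (2,2) (3,3)

Answer: .B....
.WBW..
..WB..
..BWB.
....W.
......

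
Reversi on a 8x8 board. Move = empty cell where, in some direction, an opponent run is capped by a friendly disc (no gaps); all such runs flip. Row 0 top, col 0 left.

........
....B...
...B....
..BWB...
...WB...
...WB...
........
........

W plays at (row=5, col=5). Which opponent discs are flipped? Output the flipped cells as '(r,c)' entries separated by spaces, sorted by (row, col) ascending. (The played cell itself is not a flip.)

Dir NW: opp run (4,4) capped by W -> flip
Dir N: first cell '.' (not opp) -> no flip
Dir NE: first cell '.' (not opp) -> no flip
Dir W: opp run (5,4) capped by W -> flip
Dir E: first cell '.' (not opp) -> no flip
Dir SW: first cell '.' (not opp) -> no flip
Dir S: first cell '.' (not opp) -> no flip
Dir SE: first cell '.' (not opp) -> no flip

Answer: (4,4) (5,4)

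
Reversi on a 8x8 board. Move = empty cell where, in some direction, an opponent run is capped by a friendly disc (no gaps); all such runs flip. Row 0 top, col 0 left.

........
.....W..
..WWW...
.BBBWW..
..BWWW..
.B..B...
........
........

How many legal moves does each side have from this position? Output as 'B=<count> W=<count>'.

-- B to move --
(0,4): no bracket -> illegal
(0,5): no bracket -> illegal
(0,6): flips 2 -> legal
(1,1): flips 1 -> legal
(1,2): flips 1 -> legal
(1,3): flips 2 -> legal
(1,4): flips 4 -> legal
(1,6): no bracket -> illegal
(2,1): no bracket -> illegal
(2,5): no bracket -> illegal
(2,6): no bracket -> illegal
(3,6): flips 3 -> legal
(4,6): flips 3 -> legal
(5,2): no bracket -> illegal
(5,3): flips 1 -> legal
(5,5): flips 1 -> legal
(5,6): no bracket -> illegal
B mobility = 9
-- W to move --
(2,0): no bracket -> illegal
(2,1): flips 1 -> legal
(3,0): flips 3 -> legal
(4,0): flips 1 -> legal
(4,1): flips 2 -> legal
(5,0): no bracket -> illegal
(5,2): flips 2 -> legal
(5,3): no bracket -> illegal
(5,5): no bracket -> illegal
(6,0): flips 3 -> legal
(6,1): no bracket -> illegal
(6,2): no bracket -> illegal
(6,3): flips 1 -> legal
(6,4): flips 1 -> legal
(6,5): flips 1 -> legal
W mobility = 9

Answer: B=9 W=9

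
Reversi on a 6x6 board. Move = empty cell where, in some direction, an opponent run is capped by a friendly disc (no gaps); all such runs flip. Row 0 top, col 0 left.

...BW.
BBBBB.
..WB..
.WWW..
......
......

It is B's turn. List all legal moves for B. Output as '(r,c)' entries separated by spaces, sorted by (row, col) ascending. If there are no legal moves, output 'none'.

(0,5): flips 1 -> legal
(1,5): no bracket -> illegal
(2,0): no bracket -> illegal
(2,1): flips 1 -> legal
(2,4): no bracket -> illegal
(3,0): no bracket -> illegal
(3,4): no bracket -> illegal
(4,0): flips 2 -> legal
(4,1): flips 1 -> legal
(4,2): flips 2 -> legal
(4,3): flips 1 -> legal
(4,4): flips 2 -> legal

Answer: (0,5) (2,1) (4,0) (4,1) (4,2) (4,3) (4,4)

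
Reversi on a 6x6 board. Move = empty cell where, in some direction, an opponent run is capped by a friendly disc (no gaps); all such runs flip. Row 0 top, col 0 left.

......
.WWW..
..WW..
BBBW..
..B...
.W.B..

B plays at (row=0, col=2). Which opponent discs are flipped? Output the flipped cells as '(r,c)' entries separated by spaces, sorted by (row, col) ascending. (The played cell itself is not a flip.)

Dir NW: edge -> no flip
Dir N: edge -> no flip
Dir NE: edge -> no flip
Dir W: first cell '.' (not opp) -> no flip
Dir E: first cell '.' (not opp) -> no flip
Dir SW: opp run (1,1), next='.' -> no flip
Dir S: opp run (1,2) (2,2) capped by B -> flip
Dir SE: opp run (1,3), next='.' -> no flip

Answer: (1,2) (2,2)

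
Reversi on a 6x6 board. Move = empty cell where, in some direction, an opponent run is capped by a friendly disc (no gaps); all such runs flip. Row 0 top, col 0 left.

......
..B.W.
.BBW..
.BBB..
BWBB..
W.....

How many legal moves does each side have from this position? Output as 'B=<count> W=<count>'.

Answer: B=5 W=6

Derivation:
-- B to move --
(0,3): no bracket -> illegal
(0,4): no bracket -> illegal
(0,5): flips 2 -> legal
(1,3): flips 1 -> legal
(1,5): no bracket -> illegal
(2,4): flips 1 -> legal
(2,5): no bracket -> illegal
(3,0): no bracket -> illegal
(3,4): flips 1 -> legal
(5,1): flips 1 -> legal
(5,2): no bracket -> illegal
B mobility = 5
-- W to move --
(0,1): flips 1 -> legal
(0,2): no bracket -> illegal
(0,3): no bracket -> illegal
(1,0): no bracket -> illegal
(1,1): flips 2 -> legal
(1,3): no bracket -> illegal
(2,0): flips 2 -> legal
(2,4): no bracket -> illegal
(3,0): flips 1 -> legal
(3,4): no bracket -> illegal
(4,4): flips 2 -> legal
(5,1): no bracket -> illegal
(5,2): no bracket -> illegal
(5,3): flips 2 -> legal
(5,4): no bracket -> illegal
W mobility = 6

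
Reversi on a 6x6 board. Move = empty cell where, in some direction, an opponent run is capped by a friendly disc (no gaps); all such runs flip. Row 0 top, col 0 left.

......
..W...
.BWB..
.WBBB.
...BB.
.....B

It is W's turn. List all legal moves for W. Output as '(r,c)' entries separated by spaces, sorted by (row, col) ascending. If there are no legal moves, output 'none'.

Answer: (1,1) (2,0) (2,4) (3,0) (3,5) (4,2) (4,5)

Derivation:
(1,0): no bracket -> illegal
(1,1): flips 1 -> legal
(1,3): no bracket -> illegal
(1,4): no bracket -> illegal
(2,0): flips 1 -> legal
(2,4): flips 1 -> legal
(2,5): no bracket -> illegal
(3,0): flips 1 -> legal
(3,5): flips 3 -> legal
(4,1): no bracket -> illegal
(4,2): flips 1 -> legal
(4,5): flips 2 -> legal
(5,2): no bracket -> illegal
(5,3): no bracket -> illegal
(5,4): no bracket -> illegal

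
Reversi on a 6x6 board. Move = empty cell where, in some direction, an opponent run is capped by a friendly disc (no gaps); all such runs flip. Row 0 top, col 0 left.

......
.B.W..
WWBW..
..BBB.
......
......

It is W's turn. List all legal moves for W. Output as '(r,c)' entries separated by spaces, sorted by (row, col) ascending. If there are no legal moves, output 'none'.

Answer: (0,1) (0,2) (3,1) (4,1) (4,3) (4,5)

Derivation:
(0,0): no bracket -> illegal
(0,1): flips 1 -> legal
(0,2): flips 1 -> legal
(1,0): no bracket -> illegal
(1,2): no bracket -> illegal
(2,4): no bracket -> illegal
(2,5): no bracket -> illegal
(3,1): flips 1 -> legal
(3,5): no bracket -> illegal
(4,1): flips 1 -> legal
(4,2): no bracket -> illegal
(4,3): flips 2 -> legal
(4,4): no bracket -> illegal
(4,5): flips 1 -> legal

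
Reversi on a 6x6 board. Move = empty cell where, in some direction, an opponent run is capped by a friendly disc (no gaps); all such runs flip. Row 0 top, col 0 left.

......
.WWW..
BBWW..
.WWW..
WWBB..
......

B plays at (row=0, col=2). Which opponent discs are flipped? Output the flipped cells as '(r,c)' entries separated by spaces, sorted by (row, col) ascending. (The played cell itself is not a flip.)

Dir NW: edge -> no flip
Dir N: edge -> no flip
Dir NE: edge -> no flip
Dir W: first cell '.' (not opp) -> no flip
Dir E: first cell '.' (not opp) -> no flip
Dir SW: opp run (1,1) capped by B -> flip
Dir S: opp run (1,2) (2,2) (3,2) capped by B -> flip
Dir SE: opp run (1,3), next='.' -> no flip

Answer: (1,1) (1,2) (2,2) (3,2)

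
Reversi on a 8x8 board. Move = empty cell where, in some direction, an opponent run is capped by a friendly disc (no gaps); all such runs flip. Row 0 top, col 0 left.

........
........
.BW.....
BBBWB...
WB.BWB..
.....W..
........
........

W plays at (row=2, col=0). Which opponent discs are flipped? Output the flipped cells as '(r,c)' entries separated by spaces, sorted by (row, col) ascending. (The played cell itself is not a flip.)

Dir NW: edge -> no flip
Dir N: first cell '.' (not opp) -> no flip
Dir NE: first cell '.' (not opp) -> no flip
Dir W: edge -> no flip
Dir E: opp run (2,1) capped by W -> flip
Dir SW: edge -> no flip
Dir S: opp run (3,0) capped by W -> flip
Dir SE: opp run (3,1), next='.' -> no flip

Answer: (2,1) (3,0)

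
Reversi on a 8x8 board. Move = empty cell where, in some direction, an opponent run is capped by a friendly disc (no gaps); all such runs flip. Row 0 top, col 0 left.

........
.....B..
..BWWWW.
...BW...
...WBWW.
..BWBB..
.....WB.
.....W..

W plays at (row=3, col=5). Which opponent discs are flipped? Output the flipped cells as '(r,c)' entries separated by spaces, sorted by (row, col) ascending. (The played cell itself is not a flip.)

Answer: (4,4)

Derivation:
Dir NW: first cell 'W' (not opp) -> no flip
Dir N: first cell 'W' (not opp) -> no flip
Dir NE: first cell 'W' (not opp) -> no flip
Dir W: first cell 'W' (not opp) -> no flip
Dir E: first cell '.' (not opp) -> no flip
Dir SW: opp run (4,4) capped by W -> flip
Dir S: first cell 'W' (not opp) -> no flip
Dir SE: first cell 'W' (not opp) -> no flip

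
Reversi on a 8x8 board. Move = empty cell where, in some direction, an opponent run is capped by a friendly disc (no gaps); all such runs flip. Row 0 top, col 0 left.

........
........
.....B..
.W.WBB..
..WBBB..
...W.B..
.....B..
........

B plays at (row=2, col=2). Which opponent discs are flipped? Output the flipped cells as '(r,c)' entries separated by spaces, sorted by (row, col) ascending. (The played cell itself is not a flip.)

Dir NW: first cell '.' (not opp) -> no flip
Dir N: first cell '.' (not opp) -> no flip
Dir NE: first cell '.' (not opp) -> no flip
Dir W: first cell '.' (not opp) -> no flip
Dir E: first cell '.' (not opp) -> no flip
Dir SW: opp run (3,1), next='.' -> no flip
Dir S: first cell '.' (not opp) -> no flip
Dir SE: opp run (3,3) capped by B -> flip

Answer: (3,3)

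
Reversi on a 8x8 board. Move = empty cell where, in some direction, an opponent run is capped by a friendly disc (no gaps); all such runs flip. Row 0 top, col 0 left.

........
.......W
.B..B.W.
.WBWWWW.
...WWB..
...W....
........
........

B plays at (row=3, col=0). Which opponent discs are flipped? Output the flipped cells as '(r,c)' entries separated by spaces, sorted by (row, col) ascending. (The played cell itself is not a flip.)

Dir NW: edge -> no flip
Dir N: first cell '.' (not opp) -> no flip
Dir NE: first cell 'B' (not opp) -> no flip
Dir W: edge -> no flip
Dir E: opp run (3,1) capped by B -> flip
Dir SW: edge -> no flip
Dir S: first cell '.' (not opp) -> no flip
Dir SE: first cell '.' (not opp) -> no flip

Answer: (3,1)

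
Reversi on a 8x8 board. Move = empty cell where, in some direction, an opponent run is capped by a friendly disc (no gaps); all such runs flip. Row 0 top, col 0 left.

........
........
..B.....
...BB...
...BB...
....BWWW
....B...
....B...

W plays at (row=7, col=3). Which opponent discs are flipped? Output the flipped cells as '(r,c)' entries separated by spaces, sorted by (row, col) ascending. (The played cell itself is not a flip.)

Answer: (6,4)

Derivation:
Dir NW: first cell '.' (not opp) -> no flip
Dir N: first cell '.' (not opp) -> no flip
Dir NE: opp run (6,4) capped by W -> flip
Dir W: first cell '.' (not opp) -> no flip
Dir E: opp run (7,4), next='.' -> no flip
Dir SW: edge -> no flip
Dir S: edge -> no flip
Dir SE: edge -> no flip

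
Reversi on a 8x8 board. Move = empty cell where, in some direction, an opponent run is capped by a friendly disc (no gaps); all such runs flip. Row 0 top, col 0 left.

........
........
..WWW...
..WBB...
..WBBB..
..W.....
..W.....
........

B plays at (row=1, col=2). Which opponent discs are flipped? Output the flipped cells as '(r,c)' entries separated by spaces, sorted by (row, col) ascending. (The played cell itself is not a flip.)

Dir NW: first cell '.' (not opp) -> no flip
Dir N: first cell '.' (not opp) -> no flip
Dir NE: first cell '.' (not opp) -> no flip
Dir W: first cell '.' (not opp) -> no flip
Dir E: first cell '.' (not opp) -> no flip
Dir SW: first cell '.' (not opp) -> no flip
Dir S: opp run (2,2) (3,2) (4,2) (5,2) (6,2), next='.' -> no flip
Dir SE: opp run (2,3) capped by B -> flip

Answer: (2,3)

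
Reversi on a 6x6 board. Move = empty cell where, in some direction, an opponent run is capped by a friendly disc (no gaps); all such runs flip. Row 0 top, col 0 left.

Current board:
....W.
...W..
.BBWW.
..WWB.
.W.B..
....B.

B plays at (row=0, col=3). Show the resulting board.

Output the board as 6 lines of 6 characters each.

Answer: ...BW.
...B..
.BBBW.
..WBB.
.W.B..
....B.

Derivation:
Place B at (0,3); scan 8 dirs for brackets.
Dir NW: edge -> no flip
Dir N: edge -> no flip
Dir NE: edge -> no flip
Dir W: first cell '.' (not opp) -> no flip
Dir E: opp run (0,4), next='.' -> no flip
Dir SW: first cell '.' (not opp) -> no flip
Dir S: opp run (1,3) (2,3) (3,3) capped by B -> flip
Dir SE: first cell '.' (not opp) -> no flip
All flips: (1,3) (2,3) (3,3)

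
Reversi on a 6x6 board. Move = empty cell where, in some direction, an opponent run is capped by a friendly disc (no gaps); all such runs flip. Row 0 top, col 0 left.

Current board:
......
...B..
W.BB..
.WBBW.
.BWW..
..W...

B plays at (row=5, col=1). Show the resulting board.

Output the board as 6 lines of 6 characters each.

Place B at (5,1); scan 8 dirs for brackets.
Dir NW: first cell '.' (not opp) -> no flip
Dir N: first cell 'B' (not opp) -> no flip
Dir NE: opp run (4,2) capped by B -> flip
Dir W: first cell '.' (not opp) -> no flip
Dir E: opp run (5,2), next='.' -> no flip
Dir SW: edge -> no flip
Dir S: edge -> no flip
Dir SE: edge -> no flip
All flips: (4,2)

Answer: ......
...B..
W.BB..
.WBBW.
.BBW..
.BW...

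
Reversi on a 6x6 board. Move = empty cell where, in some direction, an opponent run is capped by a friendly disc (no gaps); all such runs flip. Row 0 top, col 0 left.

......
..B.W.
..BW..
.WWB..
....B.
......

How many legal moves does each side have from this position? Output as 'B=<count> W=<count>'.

Answer: B=6 W=6

Derivation:
-- B to move --
(0,3): no bracket -> illegal
(0,4): no bracket -> illegal
(0,5): no bracket -> illegal
(1,3): flips 1 -> legal
(1,5): no bracket -> illegal
(2,0): no bracket -> illegal
(2,1): no bracket -> illegal
(2,4): flips 1 -> legal
(2,5): no bracket -> illegal
(3,0): flips 2 -> legal
(3,4): flips 1 -> legal
(4,0): flips 1 -> legal
(4,1): no bracket -> illegal
(4,2): flips 1 -> legal
(4,3): no bracket -> illegal
B mobility = 6
-- W to move --
(0,1): flips 1 -> legal
(0,2): flips 2 -> legal
(0,3): no bracket -> illegal
(1,1): no bracket -> illegal
(1,3): flips 1 -> legal
(2,1): flips 1 -> legal
(2,4): no bracket -> illegal
(3,4): flips 1 -> legal
(3,5): no bracket -> illegal
(4,2): no bracket -> illegal
(4,3): flips 1 -> legal
(4,5): no bracket -> illegal
(5,3): no bracket -> illegal
(5,4): no bracket -> illegal
(5,5): no bracket -> illegal
W mobility = 6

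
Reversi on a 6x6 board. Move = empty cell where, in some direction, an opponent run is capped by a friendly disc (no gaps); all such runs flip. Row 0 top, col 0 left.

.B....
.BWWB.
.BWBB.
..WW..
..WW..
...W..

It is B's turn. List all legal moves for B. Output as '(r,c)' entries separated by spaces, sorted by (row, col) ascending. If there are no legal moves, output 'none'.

(0,2): flips 1 -> legal
(0,3): flips 2 -> legal
(0,4): no bracket -> illegal
(3,1): no bracket -> illegal
(3,4): no bracket -> illegal
(4,1): flips 1 -> legal
(4,4): flips 2 -> legal
(5,1): flips 2 -> legal
(5,2): no bracket -> illegal
(5,4): flips 2 -> legal

Answer: (0,2) (0,3) (4,1) (4,4) (5,1) (5,4)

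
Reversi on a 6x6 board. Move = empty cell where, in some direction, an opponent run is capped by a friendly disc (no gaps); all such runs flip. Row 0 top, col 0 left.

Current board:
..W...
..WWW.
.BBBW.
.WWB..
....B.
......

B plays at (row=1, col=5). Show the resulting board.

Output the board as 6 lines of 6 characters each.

Answer: ..W...
..WWWB
.BBBB.
.WWB..
....B.
......

Derivation:
Place B at (1,5); scan 8 dirs for brackets.
Dir NW: first cell '.' (not opp) -> no flip
Dir N: first cell '.' (not opp) -> no flip
Dir NE: edge -> no flip
Dir W: opp run (1,4) (1,3) (1,2), next='.' -> no flip
Dir E: edge -> no flip
Dir SW: opp run (2,4) capped by B -> flip
Dir S: first cell '.' (not opp) -> no flip
Dir SE: edge -> no flip
All flips: (2,4)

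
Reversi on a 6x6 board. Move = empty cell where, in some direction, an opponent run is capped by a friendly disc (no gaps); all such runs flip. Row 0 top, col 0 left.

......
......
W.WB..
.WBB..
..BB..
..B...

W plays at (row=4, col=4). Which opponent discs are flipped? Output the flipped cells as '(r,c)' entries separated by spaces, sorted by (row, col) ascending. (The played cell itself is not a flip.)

Answer: (3,3)

Derivation:
Dir NW: opp run (3,3) capped by W -> flip
Dir N: first cell '.' (not opp) -> no flip
Dir NE: first cell '.' (not opp) -> no flip
Dir W: opp run (4,3) (4,2), next='.' -> no flip
Dir E: first cell '.' (not opp) -> no flip
Dir SW: first cell '.' (not opp) -> no flip
Dir S: first cell '.' (not opp) -> no flip
Dir SE: first cell '.' (not opp) -> no flip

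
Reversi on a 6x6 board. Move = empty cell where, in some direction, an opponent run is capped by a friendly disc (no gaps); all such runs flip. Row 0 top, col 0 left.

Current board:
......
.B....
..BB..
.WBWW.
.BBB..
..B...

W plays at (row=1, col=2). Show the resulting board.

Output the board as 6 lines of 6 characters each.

Answer: ......
.BW...
..BW..
.WBWW.
.BBB..
..B...

Derivation:
Place W at (1,2); scan 8 dirs for brackets.
Dir NW: first cell '.' (not opp) -> no flip
Dir N: first cell '.' (not opp) -> no flip
Dir NE: first cell '.' (not opp) -> no flip
Dir W: opp run (1,1), next='.' -> no flip
Dir E: first cell '.' (not opp) -> no flip
Dir SW: first cell '.' (not opp) -> no flip
Dir S: opp run (2,2) (3,2) (4,2) (5,2), next=edge -> no flip
Dir SE: opp run (2,3) capped by W -> flip
All flips: (2,3)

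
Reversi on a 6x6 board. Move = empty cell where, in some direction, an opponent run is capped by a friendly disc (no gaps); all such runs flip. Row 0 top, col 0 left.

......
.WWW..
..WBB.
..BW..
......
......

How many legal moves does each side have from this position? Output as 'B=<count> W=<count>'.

Answer: B=7 W=6

Derivation:
-- B to move --
(0,0): no bracket -> illegal
(0,1): flips 1 -> legal
(0,2): flips 3 -> legal
(0,3): flips 1 -> legal
(0,4): no bracket -> illegal
(1,0): no bracket -> illegal
(1,4): no bracket -> illegal
(2,0): no bracket -> illegal
(2,1): flips 1 -> legal
(3,1): no bracket -> illegal
(3,4): flips 1 -> legal
(4,2): flips 1 -> legal
(4,3): flips 1 -> legal
(4,4): no bracket -> illegal
B mobility = 7
-- W to move --
(1,4): no bracket -> illegal
(1,5): flips 1 -> legal
(2,1): no bracket -> illegal
(2,5): flips 2 -> legal
(3,1): flips 1 -> legal
(3,4): flips 1 -> legal
(3,5): flips 1 -> legal
(4,1): no bracket -> illegal
(4,2): flips 1 -> legal
(4,3): no bracket -> illegal
W mobility = 6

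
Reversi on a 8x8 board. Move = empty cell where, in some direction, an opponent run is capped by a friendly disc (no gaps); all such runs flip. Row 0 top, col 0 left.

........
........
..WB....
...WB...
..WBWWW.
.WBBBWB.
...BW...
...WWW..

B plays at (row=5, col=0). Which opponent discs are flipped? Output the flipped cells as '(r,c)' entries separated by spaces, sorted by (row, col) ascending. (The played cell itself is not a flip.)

Answer: (5,1)

Derivation:
Dir NW: edge -> no flip
Dir N: first cell '.' (not opp) -> no flip
Dir NE: first cell '.' (not opp) -> no flip
Dir W: edge -> no flip
Dir E: opp run (5,1) capped by B -> flip
Dir SW: edge -> no flip
Dir S: first cell '.' (not opp) -> no flip
Dir SE: first cell '.' (not opp) -> no flip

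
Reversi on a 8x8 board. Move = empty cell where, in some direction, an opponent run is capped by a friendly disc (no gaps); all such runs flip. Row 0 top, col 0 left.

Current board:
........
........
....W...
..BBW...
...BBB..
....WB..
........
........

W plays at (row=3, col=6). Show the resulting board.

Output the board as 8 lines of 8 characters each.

Place W at (3,6); scan 8 dirs for brackets.
Dir NW: first cell '.' (not opp) -> no flip
Dir N: first cell '.' (not opp) -> no flip
Dir NE: first cell '.' (not opp) -> no flip
Dir W: first cell '.' (not opp) -> no flip
Dir E: first cell '.' (not opp) -> no flip
Dir SW: opp run (4,5) capped by W -> flip
Dir S: first cell '.' (not opp) -> no flip
Dir SE: first cell '.' (not opp) -> no flip
All flips: (4,5)

Answer: ........
........
....W...
..BBW.W.
...BBW..
....WB..
........
........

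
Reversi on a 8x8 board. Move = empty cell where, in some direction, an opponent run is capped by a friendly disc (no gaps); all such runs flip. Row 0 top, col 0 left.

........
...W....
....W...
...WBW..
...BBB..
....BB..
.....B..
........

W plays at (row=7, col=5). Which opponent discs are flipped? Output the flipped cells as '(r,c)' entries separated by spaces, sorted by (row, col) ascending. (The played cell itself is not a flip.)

Answer: (4,5) (5,5) (6,5)

Derivation:
Dir NW: first cell '.' (not opp) -> no flip
Dir N: opp run (6,5) (5,5) (4,5) capped by W -> flip
Dir NE: first cell '.' (not opp) -> no flip
Dir W: first cell '.' (not opp) -> no flip
Dir E: first cell '.' (not opp) -> no flip
Dir SW: edge -> no flip
Dir S: edge -> no flip
Dir SE: edge -> no flip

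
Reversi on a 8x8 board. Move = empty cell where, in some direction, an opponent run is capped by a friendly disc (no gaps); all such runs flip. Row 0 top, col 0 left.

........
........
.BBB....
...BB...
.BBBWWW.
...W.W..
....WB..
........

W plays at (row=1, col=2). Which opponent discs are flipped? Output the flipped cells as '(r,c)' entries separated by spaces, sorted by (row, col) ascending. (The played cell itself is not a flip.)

Dir NW: first cell '.' (not opp) -> no flip
Dir N: first cell '.' (not opp) -> no flip
Dir NE: first cell '.' (not opp) -> no flip
Dir W: first cell '.' (not opp) -> no flip
Dir E: first cell '.' (not opp) -> no flip
Dir SW: opp run (2,1), next='.' -> no flip
Dir S: opp run (2,2), next='.' -> no flip
Dir SE: opp run (2,3) (3,4) capped by W -> flip

Answer: (2,3) (3,4)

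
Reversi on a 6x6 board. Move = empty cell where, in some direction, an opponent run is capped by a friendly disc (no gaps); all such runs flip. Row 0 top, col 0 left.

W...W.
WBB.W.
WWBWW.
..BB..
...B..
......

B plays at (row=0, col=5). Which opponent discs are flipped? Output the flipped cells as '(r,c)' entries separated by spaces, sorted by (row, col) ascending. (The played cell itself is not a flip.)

Dir NW: edge -> no flip
Dir N: edge -> no flip
Dir NE: edge -> no flip
Dir W: opp run (0,4), next='.' -> no flip
Dir E: edge -> no flip
Dir SW: opp run (1,4) (2,3) capped by B -> flip
Dir S: first cell '.' (not opp) -> no flip
Dir SE: edge -> no flip

Answer: (1,4) (2,3)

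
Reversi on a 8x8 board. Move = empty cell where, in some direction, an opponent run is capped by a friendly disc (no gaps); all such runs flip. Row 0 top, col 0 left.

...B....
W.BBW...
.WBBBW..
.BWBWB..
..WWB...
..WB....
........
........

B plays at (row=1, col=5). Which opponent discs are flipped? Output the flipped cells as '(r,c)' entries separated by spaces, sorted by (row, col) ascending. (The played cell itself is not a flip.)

Dir NW: first cell '.' (not opp) -> no flip
Dir N: first cell '.' (not opp) -> no flip
Dir NE: first cell '.' (not opp) -> no flip
Dir W: opp run (1,4) capped by B -> flip
Dir E: first cell '.' (not opp) -> no flip
Dir SW: first cell 'B' (not opp) -> no flip
Dir S: opp run (2,5) capped by B -> flip
Dir SE: first cell '.' (not opp) -> no flip

Answer: (1,4) (2,5)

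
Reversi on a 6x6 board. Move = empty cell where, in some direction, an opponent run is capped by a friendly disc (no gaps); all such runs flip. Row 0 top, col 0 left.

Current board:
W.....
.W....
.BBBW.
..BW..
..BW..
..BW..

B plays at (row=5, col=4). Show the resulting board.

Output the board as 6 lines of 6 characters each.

Place B at (5,4); scan 8 dirs for brackets.
Dir NW: opp run (4,3) capped by B -> flip
Dir N: first cell '.' (not opp) -> no flip
Dir NE: first cell '.' (not opp) -> no flip
Dir W: opp run (5,3) capped by B -> flip
Dir E: first cell '.' (not opp) -> no flip
Dir SW: edge -> no flip
Dir S: edge -> no flip
Dir SE: edge -> no flip
All flips: (4,3) (5,3)

Answer: W.....
.W....
.BBBW.
..BW..
..BB..
..BBB.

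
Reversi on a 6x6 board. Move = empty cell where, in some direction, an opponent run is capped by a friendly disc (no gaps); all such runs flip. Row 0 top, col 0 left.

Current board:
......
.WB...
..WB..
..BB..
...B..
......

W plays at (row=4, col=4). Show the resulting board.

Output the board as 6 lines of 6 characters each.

Place W at (4,4); scan 8 dirs for brackets.
Dir NW: opp run (3,3) capped by W -> flip
Dir N: first cell '.' (not opp) -> no flip
Dir NE: first cell '.' (not opp) -> no flip
Dir W: opp run (4,3), next='.' -> no flip
Dir E: first cell '.' (not opp) -> no flip
Dir SW: first cell '.' (not opp) -> no flip
Dir S: first cell '.' (not opp) -> no flip
Dir SE: first cell '.' (not opp) -> no flip
All flips: (3,3)

Answer: ......
.WB...
..WB..
..BW..
...BW.
......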